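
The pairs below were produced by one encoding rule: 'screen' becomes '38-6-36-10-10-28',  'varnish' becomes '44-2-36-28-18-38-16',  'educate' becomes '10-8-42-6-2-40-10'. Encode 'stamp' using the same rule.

38-40-2-26-32

Each letter becomes 2×(its alphabet position, a=1..z=26).
On stamp: s=19→38, t=20→40, a=1→2, m=13→26, p=16→32.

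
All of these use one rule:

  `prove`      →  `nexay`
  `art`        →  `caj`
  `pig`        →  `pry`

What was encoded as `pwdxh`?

young

The output letters match the input read backwards, each shifted +9: prove reversed is evorp. Two steps: reverse the string, then apply a Caesar shift of +9.
Reversing it on pwdxh: shift back: p−9=g, w−9=n, d−9=u, x−9=o, h−9=y → gnuoy; then reverse → young.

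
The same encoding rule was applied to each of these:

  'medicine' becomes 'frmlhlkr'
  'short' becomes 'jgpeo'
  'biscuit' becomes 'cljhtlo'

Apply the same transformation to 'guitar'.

This is an affine cipher: with a=0,…,z=25, each position x becomes (5x+23) mod 26.
For guitar: g(6)→5·6+23≡1=b; u(20)→5·20+23≡19=t; i(8)→5·8+23≡11=l; t(19)→5·19+23≡14=o; a(0)→5·0+23≡23=x; r(17)→5·17+23≡4=e (all mod 26).

btloxe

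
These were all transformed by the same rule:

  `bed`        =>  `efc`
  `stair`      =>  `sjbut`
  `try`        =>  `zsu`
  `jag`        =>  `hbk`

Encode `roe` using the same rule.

The output letters match the input read backwards, each shifted +1: bed reversed is deb. Two steps: reverse the string, then apply a Caesar shift of +1.
Applying it to roe: reverse → eor; then shift: e+1=f, o+1=p, r+1=s.

fps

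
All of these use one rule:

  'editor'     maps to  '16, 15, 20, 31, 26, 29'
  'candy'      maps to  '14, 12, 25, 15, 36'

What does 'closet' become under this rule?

e is letter #5 and maps to 16: an offset of 11. The number is (letter's place in the alphabet, a=1) + 11.
For closet: c=3→14, l=12→23, o=15→26, s=19→30, e=5→16, t=20→31.

14, 23, 26, 30, 16, 31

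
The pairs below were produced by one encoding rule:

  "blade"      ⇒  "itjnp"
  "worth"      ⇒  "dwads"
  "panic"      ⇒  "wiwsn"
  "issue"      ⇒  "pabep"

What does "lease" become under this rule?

smjcp

In blade: b→i is +7, l→t is +8, a→j is +9, d→n is +10 — the shift increases by 1 each position. The shift increases by 1 at each position, starting from +7: 7, 8, 9, ….
On lease: l+7=s, e+8=m, a+9=j, s+10=c, e+11=p.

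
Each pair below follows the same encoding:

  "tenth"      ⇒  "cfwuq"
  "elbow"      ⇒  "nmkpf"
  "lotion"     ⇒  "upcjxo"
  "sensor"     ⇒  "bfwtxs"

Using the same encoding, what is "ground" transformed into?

psxvwe

Shifts by position in tenth: pos 0: t→c (+9), pos 1: e→f (+1), pos 2: n→w (+9), pos 3: t→u (+1) — repeating every 2. It's a Vigenère-style cipher with numeric key [9,1]: position i shifts by key[i mod 2].
On ground: g+9=p, r+1=s, o+9=x, u+1=v, n+9=w, d+1=e.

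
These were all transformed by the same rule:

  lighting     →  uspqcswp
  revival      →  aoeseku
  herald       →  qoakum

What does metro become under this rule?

The rule splits by letter class: vowels +10, consonants +9.
Applying it to metro: m(cons)+9=v, e(vowel)+10=o, t(cons)+9=c, r(cons)+9=a, o(vowel)+10=y.

vocay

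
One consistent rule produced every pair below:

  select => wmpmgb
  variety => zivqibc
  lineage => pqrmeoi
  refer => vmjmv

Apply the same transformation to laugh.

A repeating key of period 2 is used — shifts +4, +8 over and over.
Applying it to laugh: l+4=p, a+8=i, u+4=y, g+8=o, h+4=l.

piyol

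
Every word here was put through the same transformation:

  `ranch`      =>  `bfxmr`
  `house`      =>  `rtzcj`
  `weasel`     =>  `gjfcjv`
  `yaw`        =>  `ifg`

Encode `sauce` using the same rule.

The shift depends on letter class: consonant r→b is +10, but vowel a→f is +5. Vowels shift forward by 5 and consonants shift forward by 10.
On sauce: s(cons)+10=c, a(vowel)+5=f, u(vowel)+5=z, c(cons)+10=m, e(vowel)+5=j.

cfzmj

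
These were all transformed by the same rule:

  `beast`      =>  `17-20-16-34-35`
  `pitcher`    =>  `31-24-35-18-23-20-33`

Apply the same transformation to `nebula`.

29-20-17-36-27-16

b is letter #2 and maps to 17: an offset of 15. The number is (letter's place in the alphabet, a=1) + 15.
On nebula: n=14→29, e=5→20, b=2→17, u=21→36, l=12→27, a=1→16.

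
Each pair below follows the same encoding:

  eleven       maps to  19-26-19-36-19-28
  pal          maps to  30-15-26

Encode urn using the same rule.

35-32-28

e is letter #5 and maps to 19: an offset of 14. The number is (letter's place in the alphabet, a=1) + 14.
For urn: u=21→35, r=18→32, n=14→28.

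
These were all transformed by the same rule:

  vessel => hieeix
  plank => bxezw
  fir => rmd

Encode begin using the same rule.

Vowels shift forward by 4 and consonants shift forward by 12.
For begin: b(cons)+12=n, e(vowel)+4=i, g(cons)+12=s, i(vowel)+4=m, n(cons)+12=z.

nismz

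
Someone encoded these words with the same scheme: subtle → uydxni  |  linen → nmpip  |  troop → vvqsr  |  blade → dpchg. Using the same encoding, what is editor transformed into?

Shifts by position in subtle: pos 0: s→u (+2), pos 1: u→y (+4), pos 2: b→d (+2), pos 3: t→x (+4) — repeating every 2. A repeating key of period 2 is used — shifts +2, +4 over and over.
For editor: e+2=g, d+4=h, i+2=k, t+4=x, o+2=q, r+4=v.

ghkxqv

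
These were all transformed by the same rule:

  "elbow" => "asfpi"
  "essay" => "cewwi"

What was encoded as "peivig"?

cereal

The output letters match the input read backwards, each shifted +4: elbow reversed is woble. Two steps: reverse the string, then apply a Caesar shift of +4.
Decoding peivig: shift back: p−4=l, e−4=a, i−4=e, v−4=r, i−4=e, g−4=c → laerec; then reverse → cereal.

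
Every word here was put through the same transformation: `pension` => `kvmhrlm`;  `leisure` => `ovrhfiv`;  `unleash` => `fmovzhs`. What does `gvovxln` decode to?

telecom

Each pair mirrors across the alphabet (p↔k, e↔v, n↔m): positions sum to 25. This is the alphabet-reversal cipher (Atbash): a becomes z, b becomes y, etc.
Decoding gvovxln: g↔t, v↔e, o↔l, v↔e, x↔c, l↔o, n↔m.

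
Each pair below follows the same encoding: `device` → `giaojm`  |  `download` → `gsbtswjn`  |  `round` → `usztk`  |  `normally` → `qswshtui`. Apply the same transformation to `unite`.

Letter i (0-indexed) is shifted by i+3, so successive shifts are 3, 4, 5, ….
Applying it to unite: u+3=x, n+4=r, i+5=n, t+6=z, e+7=l.

xrnzl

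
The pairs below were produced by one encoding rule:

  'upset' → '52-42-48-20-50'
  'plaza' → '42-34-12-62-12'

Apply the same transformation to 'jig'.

30-28-24

u(#21)→52 and p(#16)→42: differences scale by 2, so n = 2·pos + 10. With a=1..z=26, the number is 2·pos + 10.
On jig: j=10→30, i=9→28, g=7→24.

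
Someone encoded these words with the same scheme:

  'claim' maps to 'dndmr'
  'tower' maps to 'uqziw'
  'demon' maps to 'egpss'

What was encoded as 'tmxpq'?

In claim: c→d is +1, l→n is +2, a→d is +3, i→m is +4 — the shift increases by 1 each position. The shift increases by 1 at each position, starting from +1: 1, 2, 3, ….
Reversing it on tmxpq: t−1=s, m−2=k, x−3=u, p−4=l, q−5=l.

skull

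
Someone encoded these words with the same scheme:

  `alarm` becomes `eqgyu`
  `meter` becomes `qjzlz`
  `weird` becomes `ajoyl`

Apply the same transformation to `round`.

vtaul

In alarm: a→e is +4, l→q is +5, a→g is +6, r→y is +7 — the shift increases by 1 each position. The shift increases by 1 at each position, starting from +4: 4, 5, 6, ….
For round: r+4=v, o+5=t, u+6=a, n+7=u, d+8=l.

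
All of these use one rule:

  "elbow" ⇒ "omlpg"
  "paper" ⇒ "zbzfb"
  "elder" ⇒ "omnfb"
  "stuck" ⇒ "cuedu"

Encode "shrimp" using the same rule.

cibjwq

Shifts by position in elbow: pos 0: e→o (+10), pos 1: l→m (+1), pos 2: b→l (+10), pos 3: o→p (+1) — repeating every 2. The shifts repeat in a cycle of length 2: positions 0,1,… shift by +10, +1, then the pattern repeats.
Applying it to shrimp: s+10=c, h+1=i, r+10=b, i+1=j, m+10=w, p+1=q.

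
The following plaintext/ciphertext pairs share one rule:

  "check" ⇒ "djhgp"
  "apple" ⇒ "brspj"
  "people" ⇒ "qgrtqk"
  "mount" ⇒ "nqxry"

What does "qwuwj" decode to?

purse

In check: c→d is +1, h→j is +2, e→h is +3, c→g is +4 — the shift increases by 1 each position. Letter i (0-indexed) is shifted by i+1, so successive shifts are 1, 2, 3, ….
Reversing it on qwuwj: q−1=p, w−2=u, u−3=r, w−4=s, j−5=e.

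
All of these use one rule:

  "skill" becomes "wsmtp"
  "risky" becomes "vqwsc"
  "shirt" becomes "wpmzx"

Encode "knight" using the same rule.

Shifts by position in skill: pos 0: s→w (+4), pos 1: k→s (+8), pos 2: i→m (+4), pos 3: l→t (+8) — repeating every 2. It's a Vigenère-style cipher with numeric key [4,8]: position i shifts by key[i mod 2].
Applying it to knight: k+4=o, n+8=v, i+4=m, g+8=o, h+4=l, t+8=b.

ovmolb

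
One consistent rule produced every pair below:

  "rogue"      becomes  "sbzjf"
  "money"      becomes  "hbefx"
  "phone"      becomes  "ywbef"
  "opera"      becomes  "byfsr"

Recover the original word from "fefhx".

r(17)→s(18) and o(14)→b(1) fit y≡23x+17 (mod 26); the inverse of 23 mod 26 is 17. Treating letters as 0–25, the rule is x ↦ 23x + 17 (mod 26).
Decoding fefhx: f(5)→17·(5−17)≡4=e; e(4)→17·(4−17)≡13=n; f(5)→17·(5−17)≡4=e; h(7)→17·(7−17)≡12=m; x(23)→17·(23−17)≡24=y (all mod 26).

enemy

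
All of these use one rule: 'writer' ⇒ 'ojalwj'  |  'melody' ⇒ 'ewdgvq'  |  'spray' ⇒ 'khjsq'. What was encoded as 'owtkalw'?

website

Every letter moves 18 places later in the alphabet, wrapping around z→a.
Reversing it on owtkalw: o−18=w, w−18=e, t−18=b, k−18=s, a−18=i, l−18=t, w−18=e.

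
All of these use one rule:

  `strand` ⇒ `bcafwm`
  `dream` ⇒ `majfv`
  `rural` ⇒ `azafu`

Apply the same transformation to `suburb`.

The shift depends on letter class: consonant s→b is +9, but vowel a→f is +5. Two shifts are in play — +5 for a/e/i/o/u, +9 for every other letter.
On suburb: s(cons)+9=b, u(vowel)+5=z, b(cons)+9=k, u(vowel)+5=z, r(cons)+9=a, b(cons)+9=k.

bzkzak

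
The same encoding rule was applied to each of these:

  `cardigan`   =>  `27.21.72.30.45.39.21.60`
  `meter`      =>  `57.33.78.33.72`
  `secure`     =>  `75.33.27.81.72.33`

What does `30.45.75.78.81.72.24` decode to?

disturb

With a=1..z=26, the number is 3·pos + 18.
Reversing it on 30.45.75.78.81.72.24: 30→(30−18)÷3=4=d, 45→(45−18)÷3=9=i, 75→(75−18)÷3=19=s, 78→(78−18)÷3=20=t, 81→(81−18)÷3=21=u, 72→(72−18)÷3=18=r, 24→(24−18)÷3=2=b.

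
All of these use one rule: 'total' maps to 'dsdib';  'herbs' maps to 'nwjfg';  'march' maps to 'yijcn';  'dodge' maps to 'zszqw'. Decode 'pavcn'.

punch

t(19)→d(3) and o(14)→s(18) fit y≡23x+8 (mod 26); the inverse of 23 mod 26 is 17. This is an affine cipher: with a=0,…,z=25, each position x becomes (23x+8) mod 26.
Undoing it on pavcn: p(15)→17·(15−8)≡15=p; a(0)→17·(0−8)≡20=u; v(21)→17·(21−8)≡13=n; c(2)→17·(2−8)≡2=c; n(13)→17·(13−8)≡7=h (all mod 26).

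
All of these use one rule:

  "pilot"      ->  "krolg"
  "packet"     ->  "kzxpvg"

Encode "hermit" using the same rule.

svinrg

Each letter is replaced by its mirror in the alphabet: a↔z, b↔y, c↔x, and so on (the Atbash cipher).
On hermit: h↔s, e↔v, r↔i, m↔n, i↔r, t↔g.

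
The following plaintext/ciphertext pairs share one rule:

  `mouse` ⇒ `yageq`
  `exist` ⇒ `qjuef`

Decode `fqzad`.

tenor

Compare letters: m→y is +12, o→a is +12, u→g is +12 — a constant shift. Every letter moves 12 places later in the alphabet, wrapping around z→a.
Undoing it on fqzad: f−12=t, q−12=e, z−12=n, a−12=o, d−12=r.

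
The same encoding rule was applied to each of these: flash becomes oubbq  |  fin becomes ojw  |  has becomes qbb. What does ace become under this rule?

The shift depends on letter class: consonant f→o is +9, but vowel a→b is +1. Vowels shift forward by 1 and consonants shift forward by 9.
Applying it to ace: a(vowel)+1=b, c(cons)+9=l, e(vowel)+1=f.

blf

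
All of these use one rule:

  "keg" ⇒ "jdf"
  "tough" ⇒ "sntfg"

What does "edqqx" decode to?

ferry

Compare letters: k→j is +25, e→d is +25, g→f is +25 — a constant shift. It's a constant shift of +25 (ROT25).
Reversing it on edqqx: e−25=f, d−25=e, q−25=r, q−25=r, x−25=y.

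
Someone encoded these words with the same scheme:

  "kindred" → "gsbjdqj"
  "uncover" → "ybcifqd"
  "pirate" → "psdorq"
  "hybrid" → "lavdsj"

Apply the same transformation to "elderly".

k(10)→g(6) and i(8)→s(18) fit y≡7x+14 (mod 26); the inverse of 7 mod 26 is 15. This is an affine cipher: with a=0,…,z=25, each position x becomes (7x+14) mod 26.
On elderly: e(4)→7·4+14≡16=q; l(11)→7·11+14≡13=n; d(3)→7·3+14≡9=j; e(4)→7·4+14≡16=q; r(17)→7·17+14≡3=d; l(11)→7·11+14≡13=n; y(24)→7·24+14≡0=a (all mod 26).

qnjqdna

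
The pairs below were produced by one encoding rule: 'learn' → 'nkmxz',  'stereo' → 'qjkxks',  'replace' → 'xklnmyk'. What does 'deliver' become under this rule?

l(11)→n(13) and e(4)→k(10) fit y≡19x+12 (mod 26); the inverse of 19 mod 26 is 11. Each letter's alphabet position (a=0..z=25) is mapped through 19·x+12 mod 26 — an affine cipher.
Applying it to deliver: d(3)→19·3+12≡17=r; e(4)→19·4+12≡10=k; l(11)→19·11+12≡13=n; i(8)→19·8+12≡8=i; v(21)→19·21+12≡21=v; e(4)→19·4+12≡10=k; r(17)→19·17+12≡23=x (all mod 26).

rknivkx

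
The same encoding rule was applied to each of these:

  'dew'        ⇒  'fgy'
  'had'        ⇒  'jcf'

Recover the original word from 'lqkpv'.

joint

Each letter is shifted forward by 2 in the alphabet (a Caesar shift of +2).
Decoding lqkpv: l−2=j, q−2=o, k−2=i, p−2=n, v−2=t.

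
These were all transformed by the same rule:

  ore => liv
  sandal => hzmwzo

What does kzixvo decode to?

parcel

Each letter is replaced by its mirror in the alphabet: a↔z, b↔y, c↔x, and so on (the Atbash cipher).
Reversing it on kzixvo: k↔p, z↔a, i↔r, x↔c, v↔e, o↔l.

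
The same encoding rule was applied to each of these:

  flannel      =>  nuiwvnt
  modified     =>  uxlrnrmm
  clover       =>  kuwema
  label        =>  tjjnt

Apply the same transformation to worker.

exztma

A repeating key of period 2 is used — shifts +8, +9 over and over.
For worker: w+8=e, o+9=x, r+8=z, k+9=t, e+8=m, r+9=a.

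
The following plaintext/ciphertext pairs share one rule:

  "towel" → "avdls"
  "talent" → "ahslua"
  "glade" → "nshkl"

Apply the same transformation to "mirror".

Compare letters: t→a is +7, o→v is +7, w→d is +7 — a constant shift. It's a constant shift of +7 (ROT7).
On mirror: m+7=t, i+7=p, r+7=y, r+7=y, o+7=v, r+7=y.

tpyyvy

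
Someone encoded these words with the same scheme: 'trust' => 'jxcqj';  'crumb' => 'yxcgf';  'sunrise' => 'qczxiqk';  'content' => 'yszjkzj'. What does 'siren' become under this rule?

qixkz

t(19)→j(9) and r(17)→x(23) fit y≡19x+12 (mod 26); the inverse of 19 mod 26 is 11. This is an affine cipher: with a=0,…,z=25, each position x becomes (19x+12) mod 26.
On siren: s(18)→19·18+12≡16=q; i(8)→19·8+12≡8=i; r(17)→19·17+12≡23=x; e(4)→19·4+12≡10=k; n(13)→19·13+12≡25=z (all mod 26).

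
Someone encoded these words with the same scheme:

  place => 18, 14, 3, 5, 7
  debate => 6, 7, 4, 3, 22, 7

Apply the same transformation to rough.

20, 17, 23, 9, 10

The number is (letter's place in the alphabet, a=1) + 2.
For rough: r=18→20, o=15→17, u=21→23, g=7→9, h=8→10.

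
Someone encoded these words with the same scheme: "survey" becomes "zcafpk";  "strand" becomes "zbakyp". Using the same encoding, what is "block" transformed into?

itxmv

In survey: s→z is +7, u→c is +8, r→a is +9, v→f is +10 — the shift increases by 1 each position. Letter i (0-indexed) is shifted by i+7, so successive shifts are 7, 8, 9, ….
For block: b+7=i, l+8=t, o+9=x, c+10=m, k+11=v.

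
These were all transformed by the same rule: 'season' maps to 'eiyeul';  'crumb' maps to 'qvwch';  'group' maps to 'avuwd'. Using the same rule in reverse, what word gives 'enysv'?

stair

s(18)→e(4) and e(4)→i(8) fit y≡9x+24 (mod 26); the inverse of 9 mod 26 is 3. Treating letters as 0–25, the rule is x ↦ 9x + 24 (mod 26).
Reversing it on enysv: e(4)→3·(4−24)≡18=s; n(13)→3·(13−24)≡19=t; y(24)→3·(24−24)≡0=a; s(18)→3·(18−24)≡8=i; v(21)→3·(21−24)≡17=r (all mod 26).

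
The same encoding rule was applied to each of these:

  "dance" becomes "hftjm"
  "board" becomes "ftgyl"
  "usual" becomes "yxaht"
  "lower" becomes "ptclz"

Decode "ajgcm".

weave

Each letter shifts forward by (position + 4), i.e. 4, 5, 6, … — the shift grows by one for each successive letter.
Decoding ajgcm: a−4=w, j−5=e, g−6=a, c−7=v, m−8=e.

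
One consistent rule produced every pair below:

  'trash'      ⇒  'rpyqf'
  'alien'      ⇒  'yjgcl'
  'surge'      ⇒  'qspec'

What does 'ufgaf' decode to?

Compare letters: t→r is +24, r→p is +24, a→y is +24 — a constant shift. Each letter is shifted forward by 24 in the alphabet (a Caesar shift of +24).
Undoing it on ufgaf: u−24=w, f−24=h, g−24=i, a−24=c, f−24=h.

which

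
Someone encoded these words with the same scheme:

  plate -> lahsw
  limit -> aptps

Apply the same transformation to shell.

ssloz

Two steps: reverse the string, then apply a Caesar shift of +7.
Applying it to shell: reverse → llehs; then shift: l+7=s, l+7=s, e+7=l, h+7=o, s+7=z.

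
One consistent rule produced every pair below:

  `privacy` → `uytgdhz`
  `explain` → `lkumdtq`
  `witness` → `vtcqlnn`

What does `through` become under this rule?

ceyfrpe

p(15)→u(20) and r(17)→y(24) fit y≡15x+3 (mod 26); the inverse of 15 mod 26 is 7. Treating letters as 0–25, the rule is x ↦ 15x + 3 (mod 26).
For through: t(19)→15·19+3≡2=c; h(7)→15·7+3≡4=e; r(17)→15·17+3≡24=y; o(14)→15·14+3≡5=f; u(20)→15·20+3≡17=r; g(6)→15·6+3≡15=p; h(7)→15·7+3≡4=e (all mod 26).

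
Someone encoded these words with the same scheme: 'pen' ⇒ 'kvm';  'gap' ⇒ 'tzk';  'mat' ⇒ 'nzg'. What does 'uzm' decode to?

fan

Each pair mirrors across the alphabet (p↔k, e↔v, n↔m): positions sum to 25. This is the alphabet-reversal cipher (Atbash): a becomes z, b becomes y, etc.
Decoding uzm: u↔f, z↔a, m↔n.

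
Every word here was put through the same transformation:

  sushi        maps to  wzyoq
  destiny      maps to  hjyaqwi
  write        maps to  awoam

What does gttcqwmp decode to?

convince

In sushi: s→w is +4, u→z is +5, s→y is +6, h→o is +7 — the shift increases by 1 each position. Each letter shifts forward by (position + 4), i.e. 4, 5, 6, … — the shift grows by one for each successive letter.
Undoing it on gttcqwmp: g−4=c, t−5=o, t−6=n, c−7=v, q−8=i, w−9=n, m−10=c, p−11=e.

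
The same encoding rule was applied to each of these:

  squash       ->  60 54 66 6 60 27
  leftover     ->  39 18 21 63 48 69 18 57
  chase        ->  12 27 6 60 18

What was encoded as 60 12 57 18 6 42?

Each letter becomes 3×(its alphabet position, a=1..z=26) + 3.
Reversing it on 60 12 57 18 6 42: 60→(60−3)÷3=19=s, 12→(12−3)÷3=3=c, 57→(57−3)÷3=18=r, 18→(18−3)÷3=5=e, 6→(6−3)÷3=1=a, 42→(42−3)÷3=13=m.

scream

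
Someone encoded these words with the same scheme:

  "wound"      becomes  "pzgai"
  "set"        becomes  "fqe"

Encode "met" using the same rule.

The output letters match the input read backwards, each shifted +12: wound reversed is dnuow. Two steps: reverse the string, then apply a Caesar shift of +12.
Applying it to met: reverse → tem; then shift: t+12=f, e+12=q, m+12=y.

fqy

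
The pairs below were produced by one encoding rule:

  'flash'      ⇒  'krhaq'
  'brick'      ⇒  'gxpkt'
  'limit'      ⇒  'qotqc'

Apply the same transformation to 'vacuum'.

In flash: f→k is +5, l→r is +6, a→h is +7, s→a is +8 — the shift increases by 1 each position. The shift increases by 1 at each position, starting from +5: 5, 6, 7, ….
On vacuum: v+5=a, a+6=g, c+7=j, u+8=c, u+9=d, m+10=w.

agjcdw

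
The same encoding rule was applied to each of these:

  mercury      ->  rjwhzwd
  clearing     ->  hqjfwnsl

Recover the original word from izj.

This is a Caesar cipher with shift 5.
Decoding izj: i−5=d, z−5=u, j−5=e.

due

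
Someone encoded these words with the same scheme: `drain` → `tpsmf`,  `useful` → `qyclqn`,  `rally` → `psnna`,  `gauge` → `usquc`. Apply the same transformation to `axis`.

d(3)→t(19) and r(17)→p(15) fit y≡9x+18 (mod 26); the inverse of 9 mod 26 is 3. Treating letters as 0–25, the rule is x ↦ 9x + 18 (mod 26).
For axis: a(0)→9·0+18≡18=s; x(23)→9·23+18≡17=r; i(8)→9·8+18≡12=m; s(18)→9·18+18≡24=y (all mod 26).

srmy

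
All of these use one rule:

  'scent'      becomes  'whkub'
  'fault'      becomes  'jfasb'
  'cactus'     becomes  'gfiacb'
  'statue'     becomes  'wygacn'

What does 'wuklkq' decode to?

In scent: s→w is +4, c→h is +5, e→k is +6, n→u is +7 — the shift increases by 1 each position. Letter i (0-indexed) is shifted by i+4, so successive shifts are 4, 5, 6, ….
Reversing it on wuklkq: w−4=s, u−5=p, k−6=e, l−7=e, k−8=c, q−9=h.

speech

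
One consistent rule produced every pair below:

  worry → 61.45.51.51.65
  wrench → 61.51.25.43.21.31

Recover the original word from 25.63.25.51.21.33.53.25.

w(#23)→61 and o(#15)→45: differences scale by 2, so n = 2·pos + 15. The formula is n = 2×(alphabet index, a=1) + 15.
Decoding 25.63.25.51.21.33.53.25: 25→(25−15)÷2=5=e, 63→(63−15)÷2=24=x, 25→(25−15)÷2=5=e, 51→(51−15)÷2=18=r, 21→(21−15)÷2=3=c, 33→(33−15)÷2=9=i, 53→(53−15)÷2=19=s, 25→(25−15)÷2=5=e.

exercise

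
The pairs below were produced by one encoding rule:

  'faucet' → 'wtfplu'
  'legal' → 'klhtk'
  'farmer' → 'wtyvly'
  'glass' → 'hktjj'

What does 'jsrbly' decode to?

shower

f(5)→w(22) and a(0)→t(19) fit y≡11x+19 (mod 26); the inverse of 11 mod 26 is 19. Each letter's alphabet position (a=0..z=25) is mapped through 11·x+19 mod 26 — an affine cipher.
Reversing it on jsrbly: j(9)→19·(9−19)≡18=s; s(18)→19·(18−19)≡7=h; r(17)→19·(17−19)≡14=o; b(1)→19·(1−19)≡22=w; l(11)→19·(11−19)≡4=e; y(24)→19·(24−19)≡17=r (all mod 26).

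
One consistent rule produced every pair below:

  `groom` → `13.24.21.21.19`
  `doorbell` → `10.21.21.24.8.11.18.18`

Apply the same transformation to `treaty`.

26.24.11.7.26.31

g is letter #7 and maps to 13: an offset of 6. Each letter is replaced by its alphabet position (a=1..z=26) + 6.
On treaty: t=20→26, r=18→24, e=5→11, a=1→7, t=20→26, y=25→31.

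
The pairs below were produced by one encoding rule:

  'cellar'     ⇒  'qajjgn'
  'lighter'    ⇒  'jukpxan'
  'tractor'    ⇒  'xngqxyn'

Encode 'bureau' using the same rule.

lcnagc

c(2)→q(16) and e(4)→a(0) fit y≡5x+6 (mod 26); the inverse of 5 mod 26 is 21. Each letter's alphabet position (a=0..z=25) is mapped through 5·x+6 mod 26 — an affine cipher.
Applying it to bureau: b(1)→5·1+6≡11=l; u(20)→5·20+6≡2=c; r(17)→5·17+6≡13=n; e(4)→5·4+6≡0=a; a(0)→5·0+6≡6=g; u(20)→5·20+6≡2=c (all mod 26).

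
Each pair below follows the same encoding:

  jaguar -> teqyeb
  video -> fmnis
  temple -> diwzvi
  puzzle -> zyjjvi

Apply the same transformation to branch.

lbexmr

The shift depends on letter class: consonant j→t is +10, but vowel a→e is +4. Vowels shift forward by 4 and consonants shift forward by 10.
On branch: b(cons)+10=l, r(cons)+10=b, a(vowel)+4=e, n(cons)+10=x, c(cons)+10=m, h(cons)+10=r.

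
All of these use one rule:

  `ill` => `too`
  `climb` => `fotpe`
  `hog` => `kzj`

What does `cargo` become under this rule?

The shift depends on letter class: consonant l→o is +3, but vowel i→t is +11. Vowels shift forward by 11 and consonants shift forward by 3.
On cargo: c(cons)+3=f, a(vowel)+11=l, r(cons)+3=u, g(cons)+3=j, o(vowel)+11=z.

flujz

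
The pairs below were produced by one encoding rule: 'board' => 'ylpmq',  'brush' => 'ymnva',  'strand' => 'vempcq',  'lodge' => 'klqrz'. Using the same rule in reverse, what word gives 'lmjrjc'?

origin

b(1)→y(24) and o(14)→l(11) fit y≡9x+15 (mod 26); the inverse of 9 mod 26 is 3. Treating letters as 0–25, the rule is x ↦ 9x + 15 (mod 26).
Reversing it on lmjrjc: l(11)→3·(11−15)≡14=o; m(12)→3·(12−15)≡17=r; j(9)→3·(9−15)≡8=i; r(17)→3·(17−15)≡6=g; j(9)→3·(9−15)≡8=i; c(2)→3·(2−15)≡13=n (all mod 26).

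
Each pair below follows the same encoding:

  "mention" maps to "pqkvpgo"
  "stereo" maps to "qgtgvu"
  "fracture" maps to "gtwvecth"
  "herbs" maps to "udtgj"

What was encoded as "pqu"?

The word is reversed, then every letter is shifted forward by 2.
Reversing it on pqu: shift back: p−2=n, q−2=o, u−2=s → nos; then reverse → son.

son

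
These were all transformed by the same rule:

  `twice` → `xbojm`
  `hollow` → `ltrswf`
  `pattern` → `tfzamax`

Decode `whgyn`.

scarf

The shift increases by 1 at each position, starting from +4: 4, 5, 6, ….
Undoing it on whgyn: w−4=s, h−5=c, g−6=a, y−7=r, n−8=f.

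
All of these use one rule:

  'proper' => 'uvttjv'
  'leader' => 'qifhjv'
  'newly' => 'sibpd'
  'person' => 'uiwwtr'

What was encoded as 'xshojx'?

socket

A repeating key of period 2 is used — shifts +5, +4 over and over.
Reversing it on xshojx: x−5=s, s−4=o, h−5=c, o−4=k, j−5=e, x−4=t.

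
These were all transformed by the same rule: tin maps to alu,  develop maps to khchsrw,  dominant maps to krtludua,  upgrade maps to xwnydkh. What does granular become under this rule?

nyduxsdy

The shift depends on letter class: consonant t→a is +7, but vowel i→l is +3. The rule splits by letter class: vowels +3, consonants +7.
Applying it to granular: g(cons)+7=n, r(cons)+7=y, a(vowel)+3=d, n(cons)+7=u, u(vowel)+3=x, l(cons)+7=s, a(vowel)+3=d, r(cons)+7=y.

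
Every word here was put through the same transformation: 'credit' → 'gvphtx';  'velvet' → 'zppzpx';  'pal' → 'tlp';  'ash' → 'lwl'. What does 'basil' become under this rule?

Two shifts are in play — +11 for a/e/i/o/u, +4 for every other letter.
On basil: b(cons)+4=f, a(vowel)+11=l, s(cons)+4=w, i(vowel)+11=t, l(cons)+4=p.

flwtp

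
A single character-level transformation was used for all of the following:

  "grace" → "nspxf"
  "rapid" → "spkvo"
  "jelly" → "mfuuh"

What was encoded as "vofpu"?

ideal

Treating letters as 0–25, the rule is x ↦ 17x + 15 (mod 26).
Decoding vofpu: v(21)→23·(21−15)≡8=i; o(14)→23·(14−15)≡3=d; f(5)→23·(5−15)≡4=e; p(15)→23·(15−15)≡0=a; u(20)→23·(20−15)≡11=l (all mod 26).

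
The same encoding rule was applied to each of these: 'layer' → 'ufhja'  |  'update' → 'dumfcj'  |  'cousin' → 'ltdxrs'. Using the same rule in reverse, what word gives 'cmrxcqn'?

thistle

Shifts by position in layer: pos 0: l→u (+9), pos 1: a→f (+5), pos 2: y→h (+9), pos 3: e→j (+5) — repeating every 2. The shifts repeat in a cycle of length 2: positions 0,1,… shift by +9, +5, then the pattern repeats.
Reversing it on cmrxcqn: c−9=t, m−5=h, r−9=i, x−5=s, c−9=t, q−5=l, n−9=e.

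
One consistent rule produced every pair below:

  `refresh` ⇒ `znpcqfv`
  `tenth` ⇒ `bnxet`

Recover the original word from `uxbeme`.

In refresh: r→z is +8, e→n is +9, f→p is +10, r→c is +11 — the shift increases by 1 each position. Letter i (0-indexed) is shifted by i+8, so successive shifts are 8, 9, 10, ….
Decoding uxbeme: u−8=m, x−9=o, b−10=r, e−11=t, m−12=a, e−13=r.

mortar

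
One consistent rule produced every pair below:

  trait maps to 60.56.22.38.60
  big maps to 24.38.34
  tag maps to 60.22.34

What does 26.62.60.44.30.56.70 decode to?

cutlery

t(#20)→60 and r(#18)→56: differences scale by 2, so n = 2·pos + 20. Each letter becomes 2×(its alphabet position, a=1..z=26) + 20.
Decoding 26.62.60.44.30.56.70: 26→(26−20)÷2=3=c, 62→(62−20)÷2=21=u, 60→(60−20)÷2=20=t, 44→(44−20)÷2=12=l, 30→(30−20)÷2=5=e, 56→(56−20)÷2=18=r, 70→(70−20)÷2=25=y.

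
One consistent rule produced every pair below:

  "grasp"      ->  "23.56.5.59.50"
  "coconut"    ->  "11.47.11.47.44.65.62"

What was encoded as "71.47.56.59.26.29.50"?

worship

g(#7)→23 and r(#18)→56: differences scale by 3, so n = 3·pos + 2. With a=1..z=26, the number is 3·pos + 2.
Undoing it on 71.47.56.59.26.29.50: 71→(71−2)÷3=23=w, 47→(47−2)÷3=15=o, 56→(56−2)÷3=18=r, 59→(59−2)÷3=19=s, 26→(26−2)÷3=8=h, 29→(29−2)÷3=9=i, 50→(50−2)÷3=16=p.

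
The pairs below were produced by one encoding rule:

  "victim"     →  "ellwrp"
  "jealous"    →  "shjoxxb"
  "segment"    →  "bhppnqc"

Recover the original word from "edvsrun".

vampire

A repeating key of period 2 is used — shifts +9, +3 over and over.
Decoding edvsrun: e−9=v, d−3=a, v−9=m, s−3=p, r−9=i, u−3=r, n−9=e.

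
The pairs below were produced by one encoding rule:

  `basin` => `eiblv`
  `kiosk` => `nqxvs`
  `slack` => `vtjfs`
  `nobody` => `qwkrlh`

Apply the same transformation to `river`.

uqehz

Shifts by position in basin: pos 0: b→e (+3), pos 1: a→i (+8), pos 2: s→b (+9), pos 3: i→l (+3), pos 4: n→v (+8) — repeating every 3. The shifts repeat in a cycle of length 3: positions 0,1,… shift by +3, +8, +9, then the pattern repeats.
On river: r+3=u, i+8=q, v+9=e, e+3=h, r+8=z.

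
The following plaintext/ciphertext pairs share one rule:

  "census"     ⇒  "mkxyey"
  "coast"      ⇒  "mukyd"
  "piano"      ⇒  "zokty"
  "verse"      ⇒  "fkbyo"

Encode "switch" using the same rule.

ccszmn

Shifts by position in census: pos 0: c→m (+10), pos 1: e→k (+6), pos 2: n→x (+10), pos 3: s→y (+6) — repeating every 2. A repeating key of period 2 is used — shifts +10, +6 over and over.
On switch: s+10=c, w+6=c, i+10=s, t+6=z, c+10=m, h+6=n.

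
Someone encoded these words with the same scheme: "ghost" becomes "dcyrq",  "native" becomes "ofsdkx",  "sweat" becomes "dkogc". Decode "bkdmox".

nectar

The output letters match the input read backwards, each shifted +10: ghost reversed is tsohg. The word is reversed, then every letter is shifted forward by 10.
Undoing it on bkdmox: shift back: b−10=r, k−10=a, d−10=t, m−10=c, o−10=e, x−10=n → ratcen; then reverse → nectar.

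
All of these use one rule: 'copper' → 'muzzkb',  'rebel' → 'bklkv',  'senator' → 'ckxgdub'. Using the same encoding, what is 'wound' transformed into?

guaxn

The shift depends on letter class: consonant c→m is +10, but vowel o→u is +6. Two shifts are in play — +6 for a/e/i/o/u, +10 for every other letter.
Applying it to wound: w(cons)+10=g, o(vowel)+6=u, u(vowel)+6=a, n(cons)+10=x, d(cons)+10=n.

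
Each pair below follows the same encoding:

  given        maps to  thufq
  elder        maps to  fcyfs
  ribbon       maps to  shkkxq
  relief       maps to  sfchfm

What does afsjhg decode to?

g(6)→t(19) and i(8)→h(7) fit y≡7x+3 (mod 26); the inverse of 7 mod 26 is 15. Each letter's alphabet position (a=0..z=25) is mapped through 7·x+3 mod 26 — an affine cipher.
Reversing it on afsjhg: a(0)→15·(0−3)≡7=h; f(5)→15·(5−3)≡4=e; s(18)→15·(18−3)≡17=r; j(9)→15·(9−3)≡12=m; h(7)→15·(7−3)≡8=i; g(6)→15·(6−3)≡19=t (all mod 26).

hermit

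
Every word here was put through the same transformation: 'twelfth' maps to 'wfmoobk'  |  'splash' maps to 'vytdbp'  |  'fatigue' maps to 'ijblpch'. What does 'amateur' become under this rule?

The shifts repeat in a cycle of length 3: positions 0,1,… shift by +3, +9, +8, then the pattern repeats.
Applying it to amateur: a+3=d, m+9=v, a+8=i, t+3=w, e+9=n, u+8=c, r+3=u.

dviwncu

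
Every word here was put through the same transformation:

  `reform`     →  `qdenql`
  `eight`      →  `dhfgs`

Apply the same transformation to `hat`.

gzs

Compare letters: r→q is +25, e→d is +25, f→e is +25 — a constant shift. Every letter moves 25 places later in the alphabet, wrapping around z→a.
Applying it to hat: h+25=g, a+25=z, t+25=s.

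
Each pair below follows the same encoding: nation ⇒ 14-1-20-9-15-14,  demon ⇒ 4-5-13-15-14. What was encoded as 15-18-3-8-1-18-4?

orchard

Each letter is replaced by its alphabet position (a=1, b=2, …, z=26).
Reversing it on 15-18-3-8-1-18-4: 15=o, 18=r, 3=c, 8=h, 1=a, 18=r, 4=d.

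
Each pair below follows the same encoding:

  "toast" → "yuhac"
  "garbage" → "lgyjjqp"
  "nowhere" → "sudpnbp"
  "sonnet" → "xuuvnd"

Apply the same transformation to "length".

qkuocr

Letter i (0-indexed) is shifted by i+5, so successive shifts are 5, 6, 7, ….
For length: l+5=q, e+6=k, n+7=u, g+8=o, t+9=c, h+10=r.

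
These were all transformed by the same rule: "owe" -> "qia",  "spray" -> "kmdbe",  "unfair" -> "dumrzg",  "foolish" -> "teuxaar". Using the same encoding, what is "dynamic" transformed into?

ouymzkp

Read the word backwards and shift each letter +12.
For dynamic: reverse → cimanyd; then shift: c+12=o, i+12=u, m+12=y, a+12=m, n+12=z, y+12=k, d+12=p.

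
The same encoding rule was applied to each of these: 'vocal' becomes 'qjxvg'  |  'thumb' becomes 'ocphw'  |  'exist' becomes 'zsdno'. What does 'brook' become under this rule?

wmjjf

Every letter moves 21 places later in the alphabet, wrapping around z→a.
Applying it to brook: b+21=w, r+21=m, o+21=j, o+21=j, k+21=f.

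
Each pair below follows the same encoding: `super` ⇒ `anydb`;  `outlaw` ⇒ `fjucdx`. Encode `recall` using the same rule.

uujlna

The word is reversed, then every letter is shifted forward by 9.
Applying it to recall: reverse → llacer; then shift: l+9=u, l+9=u, a+9=j, c+9=l, e+9=n, r+9=a.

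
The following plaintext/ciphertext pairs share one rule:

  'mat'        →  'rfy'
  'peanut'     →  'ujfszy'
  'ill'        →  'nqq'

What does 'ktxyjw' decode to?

Each letter is shifted forward by 5 in the alphabet (a Caesar shift of +5).
Reversing it on ktxyjw: k−5=f, t−5=o, x−5=s, y−5=t, j−5=e, w−5=r.

foster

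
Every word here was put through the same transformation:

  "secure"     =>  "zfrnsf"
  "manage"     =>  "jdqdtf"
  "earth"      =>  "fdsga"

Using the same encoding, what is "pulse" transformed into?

s(18)→z(25) and e(4)→f(5) fit y≡7x+3 (mod 26); the inverse of 7 mod 26 is 15. Treating letters as 0–25, the rule is x ↦ 7x + 3 (mod 26).
On pulse: p(15)→7·15+3≡4=e; u(20)→7·20+3≡13=n; l(11)→7·11+3≡2=c; s(18)→7·18+3≡25=z; e(4)→7·4+3≡5=f (all mod 26).

enczf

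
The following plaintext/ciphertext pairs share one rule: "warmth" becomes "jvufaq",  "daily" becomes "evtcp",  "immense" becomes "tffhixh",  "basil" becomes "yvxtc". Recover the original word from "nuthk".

grief

w(22)→j(9) and a(0)→v(21) fit y≡3x+21 (mod 26); the inverse of 3 mod 26 is 9. Each letter's alphabet position (a=0..z=25) is mapped through 3·x+21 mod 26 — an affine cipher.
Decoding nuthk: n(13)→9·(13−21)≡6=g; u(20)→9·(20−21)≡17=r; t(19)→9·(19−21)≡8=i; h(7)→9·(7−21)≡4=e; k(10)→9·(10−21)≡5=f (all mod 26).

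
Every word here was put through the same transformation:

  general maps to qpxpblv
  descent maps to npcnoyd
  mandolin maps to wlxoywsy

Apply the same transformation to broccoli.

lcynmzvt

It's a Vigenère-style cipher with numeric key [10,11]: position i shifts by key[i mod 2].
Applying it to broccoli: b+10=l, r+11=c, o+10=y, c+11=n, c+10=m, o+11=z, l+10=v, i+11=t.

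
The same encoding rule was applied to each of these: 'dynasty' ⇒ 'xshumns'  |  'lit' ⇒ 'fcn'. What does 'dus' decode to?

jay

Compare letters: d→x is +20, y→s is +20, n→h is +20 — a constant shift. Each letter is shifted forward by 20 in the alphabet (a Caesar shift of +20).
Decoding dus: d−20=j, u−20=a, s−20=y.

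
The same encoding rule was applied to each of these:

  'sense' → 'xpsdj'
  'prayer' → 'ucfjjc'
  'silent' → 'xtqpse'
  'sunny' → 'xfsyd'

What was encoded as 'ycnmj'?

The shifts repeat in a cycle of length 2: positions 0,1,… shift by +5, +11, then the pattern repeats.
Reversing it on ycnmj: y−5=t, c−11=r, n−5=i, m−11=b, j−5=e.

tribe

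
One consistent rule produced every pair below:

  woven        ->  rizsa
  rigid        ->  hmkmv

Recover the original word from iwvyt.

The output letters match the input read backwards, each shifted +4: woven reversed is nevow. The word is reversed, then every letter is shifted forward by 4.
Decoding iwvyt: shift back: i−4=e, w−4=s, v−4=r, y−4=u, t−4=p → esrup; then reverse → purse.

purse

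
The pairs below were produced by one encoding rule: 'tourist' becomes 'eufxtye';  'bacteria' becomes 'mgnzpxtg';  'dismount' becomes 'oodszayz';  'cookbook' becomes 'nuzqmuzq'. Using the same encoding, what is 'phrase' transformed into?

Shifts by position in tourist: pos 0: t→e (+11), pos 1: o→u (+6), pos 2: u→f (+11), pos 3: r→x (+6) — repeating every 2. It's a Vigenère-style cipher with numeric key [11,6]: position i shifts by key[i mod 2].
On phrase: p+11=a, h+6=n, r+11=c, a+6=g, s+11=d, e+6=k.

ancgdk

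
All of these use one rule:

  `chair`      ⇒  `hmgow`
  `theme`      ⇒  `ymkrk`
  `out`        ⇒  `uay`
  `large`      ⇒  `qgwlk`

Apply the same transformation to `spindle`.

xuosiqk

The shift depends on letter class: consonant c→h is +5, but vowel a→g is +6. Two shifts are in play — +6 for a/e/i/o/u, +5 for every other letter.
On spindle: s(cons)+5=x, p(cons)+5=u, i(vowel)+6=o, n(cons)+5=s, d(cons)+5=i, l(cons)+5=q, e(vowel)+6=k.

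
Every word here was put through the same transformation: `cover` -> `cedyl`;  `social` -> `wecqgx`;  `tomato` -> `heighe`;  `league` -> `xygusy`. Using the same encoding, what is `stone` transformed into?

Treating letters as 0–25, the rule is x ↦ 11x + 6 (mod 26).
Applying it to stone: s(18)→11·18+6≡22=w; t(19)→11·19+6≡7=h; o(14)→11·14+6≡4=e; n(13)→11·13+6≡19=t; e(4)→11·4+6≡24=y (all mod 26).

whety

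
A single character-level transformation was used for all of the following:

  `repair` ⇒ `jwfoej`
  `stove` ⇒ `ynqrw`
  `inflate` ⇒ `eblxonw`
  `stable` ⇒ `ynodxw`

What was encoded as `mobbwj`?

Treating letters as 0–25, the rule is x ↦ 15x + 14 (mod 26).
Reversing it on mobbwj: m(12)→7·(12−14)≡12=m; o(14)→7·(14−14)≡0=a; b(1)→7·(1−14)≡13=n; b(1)→7·(1−14)≡13=n; w(22)→7·(22−14)≡4=e; j(9)→7·(9−14)≡17=r (all mod 26).

manner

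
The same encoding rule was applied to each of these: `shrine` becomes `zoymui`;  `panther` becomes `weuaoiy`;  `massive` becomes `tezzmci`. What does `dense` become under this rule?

kiuzi

Vowels shift forward by 4 and consonants shift forward by 7.
For dense: d(cons)+7=k, e(vowel)+4=i, n(cons)+7=u, s(cons)+7=z, e(vowel)+4=i.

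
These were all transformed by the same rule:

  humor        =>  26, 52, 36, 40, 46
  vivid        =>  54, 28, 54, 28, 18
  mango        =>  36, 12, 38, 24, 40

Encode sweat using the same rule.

With a=1..z=26, the number is 2·pos + 10.
Applying it to sweat: s=19→48, w=23→56, e=5→20, a=1→12, t=20→50.

48, 56, 20, 12, 50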